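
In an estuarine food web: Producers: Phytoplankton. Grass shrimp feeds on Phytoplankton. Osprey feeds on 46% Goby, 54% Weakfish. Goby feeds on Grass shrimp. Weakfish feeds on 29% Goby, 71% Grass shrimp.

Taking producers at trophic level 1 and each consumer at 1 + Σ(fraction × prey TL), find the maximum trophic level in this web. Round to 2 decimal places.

4.16

Grass shrimp: 1 + 1 = 2
Goby: 1 + 2 = 3
Weakfish: 1 + (0.29×3 + 0.71×2) = 3.29
Osprey: 1 + (0.46×3 + 0.54×3.29) = 4.1566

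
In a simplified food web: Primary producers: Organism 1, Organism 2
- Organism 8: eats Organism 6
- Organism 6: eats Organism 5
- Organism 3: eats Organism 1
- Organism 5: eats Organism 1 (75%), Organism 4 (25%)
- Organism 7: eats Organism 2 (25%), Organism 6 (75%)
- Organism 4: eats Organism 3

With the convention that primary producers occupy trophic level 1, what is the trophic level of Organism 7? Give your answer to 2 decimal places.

Organism 3: 1 + 1 = 2
Organism 4: 1 + 2 = 3
Organism 5: 1 + (0.75×1 + 0.25×3) = 2.5
Organism 6: 1 + 2.5 = 3.5
Organism 7: 1 + (0.25×1 + 0.75×3.5) = 3.875
Organism 8: 1 + 3.5 = 4.5

3.88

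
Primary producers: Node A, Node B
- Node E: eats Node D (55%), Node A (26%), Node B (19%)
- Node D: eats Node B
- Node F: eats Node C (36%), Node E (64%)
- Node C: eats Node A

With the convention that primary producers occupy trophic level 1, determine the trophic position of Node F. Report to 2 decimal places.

3.35

Node C: 1 + 1 = 2
Node D: 1 + 1 = 2
Node E: 1 + (0.55×2 + 0.26×1 + 0.19×1) = 2.55
Node F: 1 + (0.36×2 + 0.64×2.55) = 3.352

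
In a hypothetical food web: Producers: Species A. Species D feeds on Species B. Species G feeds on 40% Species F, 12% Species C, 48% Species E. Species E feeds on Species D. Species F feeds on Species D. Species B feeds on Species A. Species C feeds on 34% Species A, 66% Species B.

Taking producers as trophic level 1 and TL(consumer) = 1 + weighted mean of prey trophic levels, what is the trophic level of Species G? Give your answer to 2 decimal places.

Species B: 1 + 1 = 2
Species C: 1 + (0.34×1 + 0.66×2) = 2.66
Species D: 1 + 2 = 3
Species E: 1 + 3 = 4
Species F: 1 + 3 = 4
Species G: 1 + (0.4×4 + 0.12×2.66 + 0.48×4) = 4.8392

4.84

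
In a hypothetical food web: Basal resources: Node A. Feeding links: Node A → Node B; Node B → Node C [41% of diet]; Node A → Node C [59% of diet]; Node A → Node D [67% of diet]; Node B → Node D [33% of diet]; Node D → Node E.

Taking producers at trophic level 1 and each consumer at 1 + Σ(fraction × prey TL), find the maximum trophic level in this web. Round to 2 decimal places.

Node B: 1 + 1 = 2
Node C: 1 + (0.41×2 + 0.59×1) = 2.41
Node D: 1 + (0.67×1 + 0.33×2) = 2.33
Node E: 1 + 2.33 = 3.33

3.33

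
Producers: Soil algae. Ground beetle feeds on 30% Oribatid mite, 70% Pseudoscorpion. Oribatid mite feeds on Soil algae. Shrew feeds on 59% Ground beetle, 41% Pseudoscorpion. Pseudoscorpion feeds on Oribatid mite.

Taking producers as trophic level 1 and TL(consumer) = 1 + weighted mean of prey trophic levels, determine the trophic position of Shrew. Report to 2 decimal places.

4.41

Oribatid mite: 1 + 1 = 2
Pseudoscorpion: 1 + 2 = 3
Ground beetle: 1 + (0.3×2 + 0.7×3) = 3.7
Shrew: 1 + (0.59×3.7 + 0.41×3) = 4.413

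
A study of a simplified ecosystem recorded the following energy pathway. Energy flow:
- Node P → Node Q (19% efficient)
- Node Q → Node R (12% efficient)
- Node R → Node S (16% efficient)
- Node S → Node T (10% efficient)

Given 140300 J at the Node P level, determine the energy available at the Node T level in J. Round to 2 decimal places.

Node Q: 140300 × 0.19 = 26657 J
Node R: 26657 × 0.12 = 3198.84 J
Node S: 3198.84 × 0.16 = 511.8144 J
Node T: 511.8144 × 0.1 = 51.18144 J

51.18 J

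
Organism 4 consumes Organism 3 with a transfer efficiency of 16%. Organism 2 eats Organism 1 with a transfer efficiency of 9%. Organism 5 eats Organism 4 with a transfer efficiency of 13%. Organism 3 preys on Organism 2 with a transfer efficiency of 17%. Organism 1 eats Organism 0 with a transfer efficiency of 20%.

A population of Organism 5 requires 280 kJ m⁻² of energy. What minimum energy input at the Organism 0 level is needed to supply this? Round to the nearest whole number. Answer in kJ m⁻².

4399196 kJ m⁻²

Cumulative transfer efficiency: 0.2 × 0.09 × 0.17 × 0.16 × 0.13 = 0.000063648
Organism 0 energy = 280 / 0.000063648 = 4399196 kJ m⁻²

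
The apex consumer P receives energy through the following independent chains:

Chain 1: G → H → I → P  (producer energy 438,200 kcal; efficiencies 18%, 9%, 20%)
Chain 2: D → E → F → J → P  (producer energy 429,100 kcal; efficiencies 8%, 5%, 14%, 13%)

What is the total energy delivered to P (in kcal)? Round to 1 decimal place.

1451.0 kcal

Chain 1: 438200 × 0.18 × 0.09 × 0.2 = 1419.768 kcal
Chain 2: 429100 × 0.08 × 0.05 × 0.14 × 0.13 = 31.23848 kcal
Total at P: 1419.768 + 31.23848 = 1451.00648 kcal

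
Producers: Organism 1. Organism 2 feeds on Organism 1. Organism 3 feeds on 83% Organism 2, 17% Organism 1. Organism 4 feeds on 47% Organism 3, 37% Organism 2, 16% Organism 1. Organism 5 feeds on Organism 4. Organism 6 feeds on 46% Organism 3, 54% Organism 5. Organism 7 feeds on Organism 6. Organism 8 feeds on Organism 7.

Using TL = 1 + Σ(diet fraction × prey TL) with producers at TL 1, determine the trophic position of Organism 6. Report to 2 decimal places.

Organism 2: 1 + 1 = 2
Organism 3: 1 + (0.83×2 + 0.17×1) = 2.83
Organism 4: 1 + (0.47×2.83 + 0.37×2 + 0.16×1) = 3.2301
Organism 5: 1 + 3.2301 = 4.2301
Organism 6: 1 + (0.46×2.83 + 0.54×4.2301) = 4.586054
Organism 7: 1 + 4.586054 = 5.586054
Organism 8: 1 + 5.586054 = 6.586054

4.59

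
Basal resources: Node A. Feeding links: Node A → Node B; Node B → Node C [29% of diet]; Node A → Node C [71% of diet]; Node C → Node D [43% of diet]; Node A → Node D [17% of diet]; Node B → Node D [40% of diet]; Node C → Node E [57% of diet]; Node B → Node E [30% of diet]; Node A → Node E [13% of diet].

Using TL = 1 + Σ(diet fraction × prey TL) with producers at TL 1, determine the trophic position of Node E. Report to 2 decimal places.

Node B: 1 + 1 = 2
Node C: 1 + (0.29×2 + 0.71×1) = 2.29
Node D: 1 + (0.43×2.29 + 0.17×1 + 0.4×2) = 2.9547
Node E: 1 + (0.57×2.29 + 0.3×2 + 0.13×1) = 3.0353

3.04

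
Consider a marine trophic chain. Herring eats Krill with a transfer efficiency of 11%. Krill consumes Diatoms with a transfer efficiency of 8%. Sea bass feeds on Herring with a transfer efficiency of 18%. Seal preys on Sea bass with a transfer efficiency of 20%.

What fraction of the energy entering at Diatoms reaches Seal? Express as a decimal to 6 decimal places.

Product of link efficiencies: 0.08 × 0.11 × 0.18 × 0.2 = 0.0003168

0.000317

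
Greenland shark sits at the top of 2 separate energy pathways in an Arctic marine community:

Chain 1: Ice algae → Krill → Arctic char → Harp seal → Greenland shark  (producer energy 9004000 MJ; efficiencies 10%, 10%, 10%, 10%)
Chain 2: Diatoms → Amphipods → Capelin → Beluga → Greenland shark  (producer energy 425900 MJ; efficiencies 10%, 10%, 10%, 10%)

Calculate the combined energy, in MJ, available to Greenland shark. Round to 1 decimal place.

Chain 1: 9004000 × 0.1 × 0.1 × 0.1 × 0.1 = 900.4 MJ
Chain 2: 425900 × 0.1 × 0.1 × 0.1 × 0.1 = 42.59 MJ
Total at Greenland shark: 900.4 + 42.59 = 942.99 MJ

943.0 MJ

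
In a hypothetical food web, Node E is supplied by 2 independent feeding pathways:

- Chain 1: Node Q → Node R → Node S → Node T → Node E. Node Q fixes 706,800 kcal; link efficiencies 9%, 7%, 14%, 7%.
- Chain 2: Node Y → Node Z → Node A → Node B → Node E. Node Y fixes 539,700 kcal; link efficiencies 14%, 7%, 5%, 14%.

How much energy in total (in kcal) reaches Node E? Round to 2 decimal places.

Chain 1: 706800 × 0.09 × 0.07 × 0.14 × 0.07 = 43.637832 kcal
Chain 2: 539700 × 0.14 × 0.07 × 0.05 × 0.14 = 37.02342 kcal
Total at Node E: 43.637832 + 37.02342 = 80.661252 kcal

80.66 kcal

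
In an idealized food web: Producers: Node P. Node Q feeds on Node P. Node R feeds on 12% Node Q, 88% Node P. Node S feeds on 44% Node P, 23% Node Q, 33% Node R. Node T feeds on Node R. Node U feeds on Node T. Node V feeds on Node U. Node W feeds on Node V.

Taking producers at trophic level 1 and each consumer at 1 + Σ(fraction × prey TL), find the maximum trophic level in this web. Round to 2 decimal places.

6.12

Node Q: 1 + 1 = 2
Node R: 1 + (0.12×2 + 0.88×1) = 2.12
Node S: 1 + (0.44×1 + 0.23×2 + 0.33×2.12) = 2.5996
Node T: 1 + 2.12 = 3.12
Node U: 1 + 3.12 = 4.12
Node V: 1 + 4.12 = 5.12
Node W: 1 + 5.12 = 6.12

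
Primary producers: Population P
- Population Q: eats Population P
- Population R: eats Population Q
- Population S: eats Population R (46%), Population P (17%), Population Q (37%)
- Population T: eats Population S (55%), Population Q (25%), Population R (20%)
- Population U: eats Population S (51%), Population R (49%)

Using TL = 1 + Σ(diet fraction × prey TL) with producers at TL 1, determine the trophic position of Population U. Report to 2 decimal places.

Population Q: 1 + 1 = 2
Population R: 1 + 2 = 3
Population S: 1 + (0.46×3 + 0.17×1 + 0.37×2) = 3.29
Population T: 1 + (0.55×3.29 + 0.25×2 + 0.2×3) = 3.9095
Population U: 1 + (0.51×3.29 + 0.49×3) = 4.1479

4.15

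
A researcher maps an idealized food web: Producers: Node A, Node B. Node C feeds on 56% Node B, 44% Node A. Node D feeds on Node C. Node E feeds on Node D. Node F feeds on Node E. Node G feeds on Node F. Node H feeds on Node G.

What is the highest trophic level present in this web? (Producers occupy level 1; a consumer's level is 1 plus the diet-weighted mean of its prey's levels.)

Node C: 1 + (0.56×1 + 0.44×1) = 2
Node D: 1 + 2 = 3
Node E: 1 + 3 = 4
Node F: 1 + 4 = 5
Node G: 1 + 5 = 6
Node H: 1 + 6 = 7

7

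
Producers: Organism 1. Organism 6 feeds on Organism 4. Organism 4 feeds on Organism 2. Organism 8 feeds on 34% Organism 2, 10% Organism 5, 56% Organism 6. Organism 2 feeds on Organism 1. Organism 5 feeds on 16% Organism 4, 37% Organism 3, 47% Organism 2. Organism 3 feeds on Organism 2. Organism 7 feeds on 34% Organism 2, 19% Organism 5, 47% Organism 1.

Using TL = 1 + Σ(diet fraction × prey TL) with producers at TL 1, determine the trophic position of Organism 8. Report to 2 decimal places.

4.27

Organism 2: 1 + 1 = 2
Organism 3: 1 + 2 = 3
Organism 4: 1 + 2 = 3
Organism 5: 1 + (0.16×3 + 0.37×3 + 0.47×2) = 3.53
Organism 6: 1 + 3 = 4
Organism 7: 1 + (0.34×2 + 0.19×3.53 + 0.47×1) = 2.8207
Organism 8: 1 + (0.34×2 + 0.1×3.53 + 0.56×4) = 4.273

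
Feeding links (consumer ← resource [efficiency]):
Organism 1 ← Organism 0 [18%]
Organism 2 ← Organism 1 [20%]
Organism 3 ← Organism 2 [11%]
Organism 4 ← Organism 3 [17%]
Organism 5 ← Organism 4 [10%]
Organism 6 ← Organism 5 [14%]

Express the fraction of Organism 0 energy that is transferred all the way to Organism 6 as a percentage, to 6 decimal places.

Product of link efficiencies: 0.18 × 0.2 × 0.11 × 0.17 × 0.1 × 0.14 = 0.0000094248
As a percentage: 0.0000094248 × 100 = 0.000942%

0.000942%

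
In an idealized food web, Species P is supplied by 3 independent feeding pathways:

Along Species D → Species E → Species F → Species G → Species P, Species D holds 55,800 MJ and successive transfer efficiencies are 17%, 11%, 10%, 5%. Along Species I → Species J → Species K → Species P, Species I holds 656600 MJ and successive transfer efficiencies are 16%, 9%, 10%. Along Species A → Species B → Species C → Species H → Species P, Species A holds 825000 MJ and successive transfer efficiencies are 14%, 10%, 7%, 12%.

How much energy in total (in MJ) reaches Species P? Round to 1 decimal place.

Via Species D: 55800 × 0.17 × 0.11 × 0.1 × 0.05 = 5.2173 MJ
Via Species I: 656600 × 0.16 × 0.09 × 0.1 = 945.504 MJ
Via Species A: 825000 × 0.14 × 0.1 × 0.07 × 0.12 = 97.02 MJ
Total at Species P: 5.2173 + 945.504 + 97.02 = 1047.7413 MJ

1047.7 MJ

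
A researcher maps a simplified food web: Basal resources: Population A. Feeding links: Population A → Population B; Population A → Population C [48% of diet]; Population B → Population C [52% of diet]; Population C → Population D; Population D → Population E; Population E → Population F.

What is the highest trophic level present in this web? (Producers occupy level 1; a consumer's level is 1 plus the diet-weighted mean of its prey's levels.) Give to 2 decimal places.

Population B: 1 + 1 = 2
Population C: 1 + (0.48×1 + 0.52×2) = 2.52
Population D: 1 + 2.52 = 3.52
Population E: 1 + 3.52 = 4.52
Population F: 1 + 4.52 = 5.52

5.52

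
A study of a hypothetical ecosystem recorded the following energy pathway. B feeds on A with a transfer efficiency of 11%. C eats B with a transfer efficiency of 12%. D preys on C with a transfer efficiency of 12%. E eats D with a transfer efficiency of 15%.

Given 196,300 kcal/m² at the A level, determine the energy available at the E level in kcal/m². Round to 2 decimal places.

B: 196300 × 0.11 = 21593 kcal/m²
C: 21593 × 0.12 = 2591.16 kcal/m²
D: 2591.16 × 0.12 = 310.9392 kcal/m²
E: 310.9392 × 0.15 = 46.64088 kcal/m²

46.64 kcal/m²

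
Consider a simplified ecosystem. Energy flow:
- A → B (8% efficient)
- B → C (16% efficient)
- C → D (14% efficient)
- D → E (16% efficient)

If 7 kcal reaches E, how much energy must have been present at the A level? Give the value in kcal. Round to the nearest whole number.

24414 kcal

Cumulative transfer efficiency: 0.08 × 0.16 × 0.14 × 0.16 = 0.00028672
A energy = 7 / 0.00028672 = 24414 kcal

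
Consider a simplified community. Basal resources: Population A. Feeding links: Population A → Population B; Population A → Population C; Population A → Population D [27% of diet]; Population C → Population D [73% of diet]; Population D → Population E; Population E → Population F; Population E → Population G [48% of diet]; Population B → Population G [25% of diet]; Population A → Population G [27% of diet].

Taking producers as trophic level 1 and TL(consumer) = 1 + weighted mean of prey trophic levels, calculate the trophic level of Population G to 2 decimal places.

3.56

Population B: 1 + 1 = 2
Population C: 1 + 1 = 2
Population D: 1 + (0.27×1 + 0.73×2) = 2.73
Population E: 1 + 2.73 = 3.73
Population F: 1 + 3.73 = 4.73
Population G: 1 + (0.48×3.73 + 0.25×2 + 0.27×1) = 3.5604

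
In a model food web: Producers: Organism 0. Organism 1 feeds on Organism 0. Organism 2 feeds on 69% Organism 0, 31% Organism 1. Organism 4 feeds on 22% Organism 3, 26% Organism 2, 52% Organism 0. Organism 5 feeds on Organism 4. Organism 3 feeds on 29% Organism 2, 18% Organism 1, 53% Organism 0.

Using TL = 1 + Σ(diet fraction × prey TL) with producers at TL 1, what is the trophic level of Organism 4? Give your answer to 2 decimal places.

Organism 1: 1 + 1 = 2
Organism 2: 1 + (0.69×1 + 0.31×2) = 2.31
Organism 3: 1 + (0.29×2.31 + 0.18×2 + 0.53×1) = 2.5599
Organism 4: 1 + (0.22×2.5599 + 0.26×2.31 + 0.52×1) = 2.683778
Organism 5: 1 + 2.683778 = 3.683778

2.68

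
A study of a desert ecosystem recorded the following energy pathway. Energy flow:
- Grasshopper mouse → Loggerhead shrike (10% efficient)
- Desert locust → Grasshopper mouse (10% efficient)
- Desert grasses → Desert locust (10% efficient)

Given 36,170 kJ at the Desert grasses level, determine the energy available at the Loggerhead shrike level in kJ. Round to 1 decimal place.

Desert locust: 36170 × 0.1 = 3617 kJ
Grasshopper mouse: 3617 × 0.1 = 361.7 kJ
Loggerhead shrike: 361.7 × 0.1 = 36.17 kJ

36.2 kJ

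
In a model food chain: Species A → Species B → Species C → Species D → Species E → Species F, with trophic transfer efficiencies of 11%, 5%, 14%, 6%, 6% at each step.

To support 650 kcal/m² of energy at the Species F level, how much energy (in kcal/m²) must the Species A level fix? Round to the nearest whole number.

Cumulative transfer efficiency: 0.11 × 0.05 × 0.14 × 0.06 × 0.06 = 0.000002772
Species A energy = 650 / 0.000002772 = 234487734 kcal/m²

234487734 kcal/m²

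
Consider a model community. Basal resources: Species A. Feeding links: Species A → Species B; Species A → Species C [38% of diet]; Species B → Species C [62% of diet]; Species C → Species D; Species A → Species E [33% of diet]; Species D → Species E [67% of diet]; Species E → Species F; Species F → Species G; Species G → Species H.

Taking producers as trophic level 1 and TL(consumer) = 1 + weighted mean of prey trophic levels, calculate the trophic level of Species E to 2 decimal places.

Species B: 1 + 1 = 2
Species C: 1 + (0.38×1 + 0.62×2) = 2.62
Species D: 1 + 2.62 = 3.62
Species E: 1 + (0.33×1 + 0.67×3.62) = 3.7554
Species F: 1 + 3.7554 = 4.7554
Species G: 1 + 4.7554 = 5.7554
Species H: 1 + 5.7554 = 6.7554

3.76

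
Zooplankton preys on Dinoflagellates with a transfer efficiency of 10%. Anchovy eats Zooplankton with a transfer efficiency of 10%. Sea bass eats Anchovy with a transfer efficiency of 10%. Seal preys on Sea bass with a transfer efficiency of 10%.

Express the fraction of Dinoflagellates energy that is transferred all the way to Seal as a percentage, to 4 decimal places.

Product of link efficiencies: 0.1 × 0.1 × 0.1 × 0.1 = 0.0001
As a percentage: 0.0001 × 100 = 0.0100%

0.0100%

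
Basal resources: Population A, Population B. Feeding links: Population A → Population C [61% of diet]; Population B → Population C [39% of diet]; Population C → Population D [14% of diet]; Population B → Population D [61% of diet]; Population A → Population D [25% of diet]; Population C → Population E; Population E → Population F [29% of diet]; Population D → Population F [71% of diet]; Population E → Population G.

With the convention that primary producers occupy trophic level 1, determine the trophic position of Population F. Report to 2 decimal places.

Population C: 1 + (0.61×1 + 0.39×1) = 2
Population D: 1 + (0.14×2 + 0.61×1 + 0.25×1) = 2.14
Population E: 1 + 2 = 3
Population F: 1 + (0.29×3 + 0.71×2.14) = 3.3894
Population G: 1 + 3 = 4

3.39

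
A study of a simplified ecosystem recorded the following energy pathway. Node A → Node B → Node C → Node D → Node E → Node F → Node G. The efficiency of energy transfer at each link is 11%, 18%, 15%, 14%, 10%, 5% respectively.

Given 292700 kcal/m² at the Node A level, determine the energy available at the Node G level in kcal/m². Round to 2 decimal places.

Node B: 292700 × 0.11 = 32197 kcal/m²
Node C: 32197 × 0.18 = 5795.46 kcal/m²
Node D: 5795.46 × 0.15 = 869.319 kcal/m²
Node E: 869.319 × 0.14 = 121.70466 kcal/m²
Node F: 121.70466 × 0.1 = 12.170466 kcal/m²
Node G: 12.170466 × 0.05 = 0.6085233 kcal/m²

0.61 kcal/m²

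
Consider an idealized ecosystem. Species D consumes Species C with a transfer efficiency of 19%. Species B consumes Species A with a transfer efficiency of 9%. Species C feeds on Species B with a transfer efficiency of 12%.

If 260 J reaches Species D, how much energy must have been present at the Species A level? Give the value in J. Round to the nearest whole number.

126706 J

Cumulative transfer efficiency: 0.09 × 0.12 × 0.19 = 0.002052
Species A energy = 260 / 0.002052 = 126706 J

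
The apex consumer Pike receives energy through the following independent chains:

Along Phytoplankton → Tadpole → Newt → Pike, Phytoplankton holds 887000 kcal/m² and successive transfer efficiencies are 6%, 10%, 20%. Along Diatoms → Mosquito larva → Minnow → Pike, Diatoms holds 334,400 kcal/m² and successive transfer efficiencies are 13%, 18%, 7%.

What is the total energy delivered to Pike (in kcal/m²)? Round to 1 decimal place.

Via Phytoplankton: 887000 × 0.06 × 0.1 × 0.2 = 1064.4 kcal/m²
Via Diatoms: 334400 × 0.13 × 0.18 × 0.07 = 547.7472 kcal/m²
Total at Pike: 1064.4 + 547.7472 = 1612.1472 kcal/m²

1612.1 kcal/m²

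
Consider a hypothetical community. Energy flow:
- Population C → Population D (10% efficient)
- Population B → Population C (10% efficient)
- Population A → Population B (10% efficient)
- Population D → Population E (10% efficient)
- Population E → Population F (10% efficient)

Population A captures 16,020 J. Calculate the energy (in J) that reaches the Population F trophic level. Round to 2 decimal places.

Population B: 16020 × 0.1 = 1602 J
Population C: 1602 × 0.1 = 160.2 J
Population D: 160.2 × 0.1 = 16.02 J
Population E: 16.02 × 0.1 = 1.602 J
Population F: 1.602 × 0.1 = 0.1602 J

0.16 J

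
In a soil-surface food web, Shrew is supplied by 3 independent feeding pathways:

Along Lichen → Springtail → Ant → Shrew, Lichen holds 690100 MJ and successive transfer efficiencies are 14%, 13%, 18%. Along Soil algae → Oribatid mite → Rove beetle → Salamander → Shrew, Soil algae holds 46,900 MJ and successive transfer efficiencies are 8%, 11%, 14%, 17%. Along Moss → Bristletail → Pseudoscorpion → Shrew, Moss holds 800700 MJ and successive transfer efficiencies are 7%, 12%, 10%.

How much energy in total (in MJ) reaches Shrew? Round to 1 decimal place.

Via Lichen: 690100 × 0.14 × 0.13 × 0.18 = 2260.7676 MJ
Via Soil algae: 46900 × 0.08 × 0.11 × 0.14 × 0.17 = 9.822736 MJ
Via Moss: 800700 × 0.07 × 0.12 × 0.1 = 672.588 MJ
Total at Shrew: 2260.7676 + 9.822736 + 672.588 = 2943.178336 MJ

2943.2 MJ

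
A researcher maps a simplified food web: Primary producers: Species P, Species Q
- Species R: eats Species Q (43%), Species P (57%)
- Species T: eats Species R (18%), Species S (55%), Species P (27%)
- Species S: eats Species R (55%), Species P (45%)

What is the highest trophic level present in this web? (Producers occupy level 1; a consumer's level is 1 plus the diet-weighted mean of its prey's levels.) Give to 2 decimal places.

3.03

Species R: 1 + (0.43×1 + 0.57×1) = 2
Species S: 1 + (0.55×2 + 0.45×1) = 2.55
Species T: 1 + (0.18×2 + 0.55×2.55 + 0.27×1) = 3.0325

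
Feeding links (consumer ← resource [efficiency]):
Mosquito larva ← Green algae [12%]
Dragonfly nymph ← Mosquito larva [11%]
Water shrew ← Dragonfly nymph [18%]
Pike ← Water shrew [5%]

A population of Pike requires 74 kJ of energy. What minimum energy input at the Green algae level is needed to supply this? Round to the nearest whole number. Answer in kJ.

Cumulative transfer efficiency: 0.12 × 0.11 × 0.18 × 0.05 = 0.0001188
Green algae energy = 74 / 0.0001188 = 622896 kJ

622896 kJ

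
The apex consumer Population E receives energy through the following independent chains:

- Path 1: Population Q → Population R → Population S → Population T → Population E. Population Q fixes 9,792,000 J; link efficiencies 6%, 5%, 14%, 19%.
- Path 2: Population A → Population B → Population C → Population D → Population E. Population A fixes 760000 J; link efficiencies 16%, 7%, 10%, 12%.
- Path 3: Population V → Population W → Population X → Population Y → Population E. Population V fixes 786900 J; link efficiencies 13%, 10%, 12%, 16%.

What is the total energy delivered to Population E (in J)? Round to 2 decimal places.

Path 1: 9792000 × 0.06 × 0.05 × 0.14 × 0.19 = 781.4016 J
Path 2: 760000 × 0.16 × 0.07 × 0.1 × 0.12 = 102.144 J
Path 3: 786900 × 0.13 × 0.1 × 0.12 × 0.16 = 196.41024 J
Total at Population E: 781.4016 + 102.144 + 196.41024 = 1079.95584 J

1079.96 J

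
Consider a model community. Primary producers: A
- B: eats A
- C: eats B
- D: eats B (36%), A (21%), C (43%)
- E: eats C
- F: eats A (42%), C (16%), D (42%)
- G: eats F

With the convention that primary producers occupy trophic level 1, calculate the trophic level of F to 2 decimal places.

3.25

B: 1 + 1 = 2
C: 1 + 2 = 3
D: 1 + (0.36×2 + 0.21×1 + 0.43×3) = 3.22
E: 1 + 3 = 4
F: 1 + (0.42×1 + 0.16×3 + 0.42×3.22) = 3.2524
G: 1 + 3.2524 = 4.2524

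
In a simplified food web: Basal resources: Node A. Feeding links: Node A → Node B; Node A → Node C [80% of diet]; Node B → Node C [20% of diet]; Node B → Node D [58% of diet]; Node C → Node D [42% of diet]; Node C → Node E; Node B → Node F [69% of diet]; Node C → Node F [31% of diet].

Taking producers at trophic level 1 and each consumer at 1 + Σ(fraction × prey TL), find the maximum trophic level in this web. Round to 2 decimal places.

Node B: 1 + 1 = 2
Node C: 1 + (0.8×1 + 0.2×2) = 2.2
Node D: 1 + (0.58×2 + 0.42×2.2) = 3.084
Node E: 1 + 2.2 = 3.2
Node F: 1 + (0.69×2 + 0.31×2.2) = 3.062

3.20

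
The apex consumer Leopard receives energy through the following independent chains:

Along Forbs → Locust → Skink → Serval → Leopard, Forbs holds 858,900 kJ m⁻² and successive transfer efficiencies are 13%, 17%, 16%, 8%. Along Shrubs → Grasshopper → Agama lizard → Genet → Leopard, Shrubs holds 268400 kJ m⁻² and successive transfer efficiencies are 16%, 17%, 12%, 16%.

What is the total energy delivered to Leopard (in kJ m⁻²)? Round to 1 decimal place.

Via Forbs: 858900 × 0.13 × 0.17 × 0.16 × 0.08 = 242.965632 kJ m⁻²
Via Shrubs: 268400 × 0.16 × 0.17 × 0.12 × 0.16 = 140.169216 kJ m⁻²
Total at Leopard: 242.965632 + 140.169216 = 383.134848 kJ m⁻²

383.1 kJ m⁻²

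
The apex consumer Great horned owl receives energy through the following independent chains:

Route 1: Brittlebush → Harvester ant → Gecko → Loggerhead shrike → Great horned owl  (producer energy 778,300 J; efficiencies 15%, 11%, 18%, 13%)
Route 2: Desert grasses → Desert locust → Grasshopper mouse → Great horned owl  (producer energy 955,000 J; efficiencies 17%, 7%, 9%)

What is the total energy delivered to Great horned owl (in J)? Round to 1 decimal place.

Route 1: 778300 × 0.15 × 0.11 × 0.18 × 0.13 = 300.50163 J
Route 2: 955000 × 0.17 × 0.07 × 0.09 = 1022.805 J
Total at Great horned owl: 300.50163 + 1022.805 = 1323.30663 J

1323.3 J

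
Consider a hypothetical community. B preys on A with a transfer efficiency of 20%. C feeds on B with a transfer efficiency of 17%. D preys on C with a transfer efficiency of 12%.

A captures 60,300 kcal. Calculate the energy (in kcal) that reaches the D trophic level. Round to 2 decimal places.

B: 60300 × 0.2 = 12060 kcal
C: 12060 × 0.17 = 2050.2 kcal
D: 2050.2 × 0.12 = 246.024 kcal

246.02 kcal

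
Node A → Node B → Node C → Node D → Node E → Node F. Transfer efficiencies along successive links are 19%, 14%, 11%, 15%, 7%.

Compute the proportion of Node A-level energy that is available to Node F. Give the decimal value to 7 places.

Product of link efficiencies: 0.19 × 0.14 × 0.11 × 0.15 × 0.07 = 0.000030723

0.0000307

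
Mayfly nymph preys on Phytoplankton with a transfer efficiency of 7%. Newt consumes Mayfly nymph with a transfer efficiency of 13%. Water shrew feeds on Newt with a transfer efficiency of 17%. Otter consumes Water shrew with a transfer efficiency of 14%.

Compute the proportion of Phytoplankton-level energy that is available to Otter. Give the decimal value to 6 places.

0.000217

Product of link efficiencies: 0.07 × 0.13 × 0.17 × 0.14 = 0.00021658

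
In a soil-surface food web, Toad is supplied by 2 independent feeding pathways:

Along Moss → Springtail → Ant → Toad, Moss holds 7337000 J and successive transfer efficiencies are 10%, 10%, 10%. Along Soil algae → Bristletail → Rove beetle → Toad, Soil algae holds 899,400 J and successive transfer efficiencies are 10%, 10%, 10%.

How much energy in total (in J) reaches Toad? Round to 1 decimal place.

8236.4 J

Via Moss: 7337000 × 0.1 × 0.1 × 0.1 = 7337 J
Via Soil algae: 899400 × 0.1 × 0.1 × 0.1 = 899.4 J
Total at Toad: 7337 + 899.4 = 8236.4 J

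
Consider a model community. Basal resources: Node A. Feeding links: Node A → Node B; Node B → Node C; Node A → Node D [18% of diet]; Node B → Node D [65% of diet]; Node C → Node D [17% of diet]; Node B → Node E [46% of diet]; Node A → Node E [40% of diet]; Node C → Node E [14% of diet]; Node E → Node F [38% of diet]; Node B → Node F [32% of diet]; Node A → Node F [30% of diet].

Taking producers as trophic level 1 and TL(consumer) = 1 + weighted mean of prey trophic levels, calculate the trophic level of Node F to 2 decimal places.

Node B: 1 + 1 = 2
Node C: 1 + 2 = 3
Node D: 1 + (0.18×1 + 0.65×2 + 0.17×3) = 2.99
Node E: 1 + (0.46×2 + 0.4×1 + 0.14×3) = 2.74
Node F: 1 + (0.38×2.74 + 0.32×2 + 0.3×1) = 2.9812

2.98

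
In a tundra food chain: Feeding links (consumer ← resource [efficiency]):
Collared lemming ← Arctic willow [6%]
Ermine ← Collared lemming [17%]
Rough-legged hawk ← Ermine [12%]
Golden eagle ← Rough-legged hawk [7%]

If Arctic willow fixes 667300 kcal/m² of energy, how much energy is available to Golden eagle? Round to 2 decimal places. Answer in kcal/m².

57.17 kcal/m²

Collared lemming: 667300 × 0.06 = 40038 kcal/m²
Ermine: 40038 × 0.17 = 6806.46 kcal/m²
Rough-legged hawk: 6806.46 × 0.12 = 816.7752 kcal/m²
Golden eagle: 816.7752 × 0.07 = 57.174264 kcal/m²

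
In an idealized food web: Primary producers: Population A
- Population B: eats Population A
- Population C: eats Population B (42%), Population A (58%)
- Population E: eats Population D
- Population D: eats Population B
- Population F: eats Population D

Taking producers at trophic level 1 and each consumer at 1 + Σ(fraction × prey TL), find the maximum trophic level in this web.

Population B: 1 + 1 = 2
Population C: 1 + (0.42×2 + 0.58×1) = 2.42
Population D: 1 + 2 = 3
Population E: 1 + 3 = 4
Population F: 1 + 3 = 4

4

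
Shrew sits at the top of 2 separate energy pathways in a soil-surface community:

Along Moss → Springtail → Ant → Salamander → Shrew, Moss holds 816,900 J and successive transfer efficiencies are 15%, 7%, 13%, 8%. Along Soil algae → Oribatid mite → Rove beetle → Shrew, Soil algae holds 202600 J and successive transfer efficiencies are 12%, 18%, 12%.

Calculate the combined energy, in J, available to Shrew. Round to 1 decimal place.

Via Moss: 816900 × 0.15 × 0.07 × 0.13 × 0.08 = 89.20548 J
Via Soil algae: 202600 × 0.12 × 0.18 × 0.12 = 525.1392 J
Total at Shrew: 89.20548 + 525.1392 = 614.34468 J

614.3 J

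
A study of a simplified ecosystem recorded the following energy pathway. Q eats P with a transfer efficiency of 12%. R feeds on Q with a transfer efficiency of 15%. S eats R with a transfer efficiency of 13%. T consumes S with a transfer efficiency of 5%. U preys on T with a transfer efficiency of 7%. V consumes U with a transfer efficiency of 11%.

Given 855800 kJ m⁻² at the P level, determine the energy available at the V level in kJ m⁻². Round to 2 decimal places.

Q: 855800 × 0.12 = 102696 kJ m⁻²
R: 102696 × 0.15 = 15404.4 kJ m⁻²
S: 15404.4 × 0.13 = 2002.572 kJ m⁻²
T: 2002.572 × 0.05 = 100.1286 kJ m⁻²
U: 100.1286 × 0.07 = 7.009002 kJ m⁻²
V: 7.009002 × 0.11 = 0.77099022 kJ m⁻²

0.77 kJ m⁻²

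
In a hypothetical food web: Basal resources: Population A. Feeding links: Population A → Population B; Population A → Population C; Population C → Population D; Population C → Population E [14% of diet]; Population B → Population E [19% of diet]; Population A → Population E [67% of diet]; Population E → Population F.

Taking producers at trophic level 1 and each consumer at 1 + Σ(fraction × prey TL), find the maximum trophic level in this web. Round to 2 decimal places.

Population B: 1 + 1 = 2
Population C: 1 + 1 = 2
Population D: 1 + 2 = 3
Population E: 1 + (0.14×2 + 0.19×2 + 0.67×1) = 2.33
Population F: 1 + 2.33 = 3.33

3.33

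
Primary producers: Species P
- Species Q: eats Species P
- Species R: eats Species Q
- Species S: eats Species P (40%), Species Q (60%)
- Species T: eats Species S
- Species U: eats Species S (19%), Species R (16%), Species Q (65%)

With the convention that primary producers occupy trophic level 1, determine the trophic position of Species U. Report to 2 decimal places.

Species Q: 1 + 1 = 2
Species R: 1 + 2 = 3
Species S: 1 + (0.4×1 + 0.6×2) = 2.6
Species T: 1 + 2.6 = 3.6
Species U: 1 + (0.19×2.6 + 0.16×3 + 0.65×2) = 3.274

3.27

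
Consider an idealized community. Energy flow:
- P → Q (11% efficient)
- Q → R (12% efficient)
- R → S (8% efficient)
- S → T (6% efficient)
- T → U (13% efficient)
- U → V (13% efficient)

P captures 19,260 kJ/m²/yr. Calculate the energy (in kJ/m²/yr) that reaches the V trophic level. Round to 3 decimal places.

0.021 kJ/m²/yr

Q: 19260 × 0.11 = 2118.6 kJ/m²/yr
R: 2118.6 × 0.12 = 254.232 kJ/m²/yr
S: 254.232 × 0.08 = 20.33856 kJ/m²/yr
T: 20.33856 × 0.06 = 1.2203136 kJ/m²/yr
U: 1.2203136 × 0.13 = 0.158640768 kJ/m²/yr
V: 0.158640768 × 0.13 = 0.02062329984 kJ/m²/yr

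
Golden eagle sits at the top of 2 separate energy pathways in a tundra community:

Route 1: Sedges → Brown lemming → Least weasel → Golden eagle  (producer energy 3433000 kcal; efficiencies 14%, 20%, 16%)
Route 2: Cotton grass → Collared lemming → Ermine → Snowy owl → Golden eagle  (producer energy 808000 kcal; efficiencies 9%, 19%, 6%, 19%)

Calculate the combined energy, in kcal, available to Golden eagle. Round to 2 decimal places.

Route 1: 3433000 × 0.14 × 0.2 × 0.16 = 15379.84 kcal
Route 2: 808000 × 0.09 × 0.19 × 0.06 × 0.19 = 157.51152 kcal
Total at Golden eagle: 15379.84 + 157.51152 = 15537.35152 kcal

15537.35 kcal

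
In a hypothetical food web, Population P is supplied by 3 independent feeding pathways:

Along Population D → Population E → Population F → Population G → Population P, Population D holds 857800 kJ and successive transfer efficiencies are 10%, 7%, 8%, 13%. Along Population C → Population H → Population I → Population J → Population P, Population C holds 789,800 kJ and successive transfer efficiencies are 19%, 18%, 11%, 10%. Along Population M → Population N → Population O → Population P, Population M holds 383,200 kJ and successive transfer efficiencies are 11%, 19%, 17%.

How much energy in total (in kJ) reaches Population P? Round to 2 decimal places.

Via Population D: 857800 × 0.1 × 0.07 × 0.08 × 0.13 = 62.44784 kJ
Via Population C: 789800 × 0.19 × 0.18 × 0.11 × 0.1 = 297.12276 kJ
Via Population M: 383200 × 0.11 × 0.19 × 0.17 = 1361.5096 kJ
Total at Population P: 62.44784 + 297.12276 + 1361.5096 = 1721.0802 kJ

1721.08 kJ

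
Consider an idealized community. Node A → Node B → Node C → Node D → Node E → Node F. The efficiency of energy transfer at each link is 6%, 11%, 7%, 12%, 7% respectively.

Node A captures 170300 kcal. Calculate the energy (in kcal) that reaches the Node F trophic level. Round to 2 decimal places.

Node B: 170300 × 0.06 = 10218 kcal
Node C: 10218 × 0.11 = 1123.98 kcal
Node D: 1123.98 × 0.07 = 78.6786 kcal
Node E: 78.6786 × 0.12 = 9.441432 kcal
Node F: 9.441432 × 0.07 = 0.66090024 kcal

0.66 kcal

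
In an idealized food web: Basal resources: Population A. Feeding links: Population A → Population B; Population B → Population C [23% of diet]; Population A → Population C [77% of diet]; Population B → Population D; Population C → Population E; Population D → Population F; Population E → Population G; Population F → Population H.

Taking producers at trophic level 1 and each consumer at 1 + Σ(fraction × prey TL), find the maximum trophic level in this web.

Population B: 1 + 1 = 2
Population C: 1 + (0.23×2 + 0.77×1) = 2.23
Population D: 1 + 2 = 3
Population E: 1 + 2.23 = 3.23
Population F: 1 + 3 = 4
Population G: 1 + 3.23 = 4.23
Population H: 1 + 4 = 5

5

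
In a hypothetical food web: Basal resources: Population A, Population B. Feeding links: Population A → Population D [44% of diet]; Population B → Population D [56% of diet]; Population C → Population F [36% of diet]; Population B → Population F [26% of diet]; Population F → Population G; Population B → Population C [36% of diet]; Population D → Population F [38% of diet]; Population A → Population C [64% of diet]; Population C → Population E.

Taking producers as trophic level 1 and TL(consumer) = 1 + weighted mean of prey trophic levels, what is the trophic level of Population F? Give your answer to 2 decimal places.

Population C: 1 + (0.64×1 + 0.36×1) = 2
Population D: 1 + (0.44×1 + 0.56×1) = 2
Population E: 1 + 2 = 3
Population F: 1 + (0.38×2 + 0.26×1 + 0.36×2) = 2.74
Population G: 1 + 2.74 = 3.74

2.74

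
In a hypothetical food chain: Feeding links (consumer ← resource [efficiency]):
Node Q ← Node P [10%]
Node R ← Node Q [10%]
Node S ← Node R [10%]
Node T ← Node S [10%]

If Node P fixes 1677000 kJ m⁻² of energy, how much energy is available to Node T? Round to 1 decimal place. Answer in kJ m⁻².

Node Q: 1677000 × 0.1 = 167700 kJ m⁻²
Node R: 167700 × 0.1 = 16770 kJ m⁻²
Node S: 16770 × 0.1 = 1677 kJ m⁻²
Node T: 1677 × 0.1 = 167.7 kJ m⁻²

167.7 kJ m⁻²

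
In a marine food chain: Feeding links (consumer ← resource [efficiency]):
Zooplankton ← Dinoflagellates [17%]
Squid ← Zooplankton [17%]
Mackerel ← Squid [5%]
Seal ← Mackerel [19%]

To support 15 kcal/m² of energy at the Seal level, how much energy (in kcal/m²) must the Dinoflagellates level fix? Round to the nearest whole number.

Cumulative transfer efficiency: 0.17 × 0.17 × 0.05 × 0.19 = 0.00027455
Dinoflagellates energy = 15 / 0.00027455 = 54635 kcal/m²

54635 kcal/m²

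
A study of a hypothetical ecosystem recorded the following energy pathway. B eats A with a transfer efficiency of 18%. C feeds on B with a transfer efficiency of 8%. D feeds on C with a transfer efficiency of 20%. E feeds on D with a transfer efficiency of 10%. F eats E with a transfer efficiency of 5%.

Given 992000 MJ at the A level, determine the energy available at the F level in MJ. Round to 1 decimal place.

14.3 MJ

B: 992000 × 0.18 = 178560 MJ
C: 178560 × 0.08 = 14284.8 MJ
D: 14284.8 × 0.2 = 2856.96 MJ
E: 2856.96 × 0.1 = 285.696 MJ
F: 285.696 × 0.05 = 14.2848 MJ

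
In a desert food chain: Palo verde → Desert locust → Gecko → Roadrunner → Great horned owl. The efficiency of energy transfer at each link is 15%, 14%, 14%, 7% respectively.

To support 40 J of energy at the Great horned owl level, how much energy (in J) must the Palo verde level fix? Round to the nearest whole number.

194363 J

Cumulative transfer efficiency: 0.15 × 0.14 × 0.14 × 0.07 = 0.0002058
Palo verde energy = 40 / 0.0002058 = 194363 J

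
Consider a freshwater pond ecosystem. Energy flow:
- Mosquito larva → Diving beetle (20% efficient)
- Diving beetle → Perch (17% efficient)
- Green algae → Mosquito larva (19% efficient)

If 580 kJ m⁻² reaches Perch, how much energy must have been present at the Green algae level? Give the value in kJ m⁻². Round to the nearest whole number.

89783 kJ m⁻²

Cumulative transfer efficiency: 0.19 × 0.2 × 0.17 = 0.00646
Green algae energy = 580 / 0.00646 = 89783 kJ m⁻²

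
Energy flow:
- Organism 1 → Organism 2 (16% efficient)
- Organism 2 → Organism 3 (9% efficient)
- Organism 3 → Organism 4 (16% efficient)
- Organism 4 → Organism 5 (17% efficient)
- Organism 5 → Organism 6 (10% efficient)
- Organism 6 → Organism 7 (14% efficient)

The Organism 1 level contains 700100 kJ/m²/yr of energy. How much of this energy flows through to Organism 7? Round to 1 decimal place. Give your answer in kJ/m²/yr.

3.8 kJ/m²/yr

Organism 2: 700100 × 0.16 = 112016 kJ/m²/yr
Organism 3: 112016 × 0.09 = 10081.44 kJ/m²/yr
Organism 4: 10081.44 × 0.16 = 1613.0304 kJ/m²/yr
Organism 5: 1613.0304 × 0.17 = 274.215168 kJ/m²/yr
Organism 6: 274.215168 × 0.1 = 27.4215168 kJ/m²/yr
Organism 7: 27.4215168 × 0.14 = 3.839012352 kJ/m²/yr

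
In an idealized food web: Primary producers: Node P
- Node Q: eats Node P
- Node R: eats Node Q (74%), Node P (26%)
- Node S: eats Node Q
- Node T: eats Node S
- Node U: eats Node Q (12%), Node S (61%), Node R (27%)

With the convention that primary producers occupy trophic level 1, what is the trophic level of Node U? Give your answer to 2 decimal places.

3.81

Node Q: 1 + 1 = 2
Node R: 1 + (0.74×2 + 0.26×1) = 2.74
Node S: 1 + 2 = 3
Node T: 1 + 3 = 4
Node U: 1 + (0.12×2 + 0.61×3 + 0.27×2.74) = 3.8098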